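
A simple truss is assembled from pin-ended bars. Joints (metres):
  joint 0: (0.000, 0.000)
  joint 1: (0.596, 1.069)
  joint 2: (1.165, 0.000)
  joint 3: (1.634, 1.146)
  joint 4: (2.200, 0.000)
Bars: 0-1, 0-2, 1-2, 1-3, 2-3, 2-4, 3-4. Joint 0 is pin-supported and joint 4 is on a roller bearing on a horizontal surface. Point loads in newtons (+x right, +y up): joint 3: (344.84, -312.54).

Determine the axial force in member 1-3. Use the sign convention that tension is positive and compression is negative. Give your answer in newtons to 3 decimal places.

N=5 nodes, M=7 members, R=3 reactions → 2N=10, M+R=10
member 0 (0-1): L=1.2239, (cx,cy)=(0.4870,0.8734)
member 1 (0-2): L=1.1650, (cx,cy)=(1.0000,0.0000)
member 2 (1-2): L=1.2110, (cx,cy)=(0.4699,-0.8827)
member 3 (1-3): L=1.0409, (cx,cy)=(0.9973,0.0740)
member 4 (2-3): L=1.2383, (cx,cy)=(0.3788,0.9255)
member 5 (2-4): L=1.0350, (cx,cy)=(1.0000,0.0000)
member 6 (3-4): L=1.2782, (cx,cy)=(0.4428,-0.8966)
solve A·x = −loads:
  F[0-1] = +113.6015 N (tension)
  F[0-2] = +289.5206 N (tension)
  F[1-2] = -103.6607 N (compression)
  F[1-3] = +104.3112 N (tension)
  F[2-3] = +98.8720 N (tension)
  F[2-4] = +203.3660 N (tension)
  F[3-4] = -459.2449 N (compression)
  Rx@0 = -344.8400 N
  Ry@0 = -99.2223 N
  Ry@4 = +411.7623 N

104.311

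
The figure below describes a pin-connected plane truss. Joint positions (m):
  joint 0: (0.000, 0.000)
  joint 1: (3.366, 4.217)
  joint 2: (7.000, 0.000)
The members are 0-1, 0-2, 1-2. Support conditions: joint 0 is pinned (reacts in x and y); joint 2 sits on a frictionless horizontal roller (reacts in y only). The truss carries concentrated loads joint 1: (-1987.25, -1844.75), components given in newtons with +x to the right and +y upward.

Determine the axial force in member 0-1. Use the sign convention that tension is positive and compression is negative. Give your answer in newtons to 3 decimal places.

N=3 nodes, M=3 members, R=3 reactions → 2N=6, M+R=6
member 0 (0-1): L=5.3957, (cx,cy)=(0.6238,0.7816)
member 1 (0-2): L=7.0000, (cx,cy)=(1.0000,0.0000)
member 2 (1-2): L=5.5668, (cx,cy)=(0.6528,-0.7575)
solve A·x = −loads:
  F[0-1] = -2757.1492 N (compression)
  F[0-2] = -267.2416 N (compression)
  F[1-2] = +409.3768 N (tension)
  Rx@0 = +1987.2500 N
  Ry@0 = +2154.8650 N
  Ry@2 = -310.1150 N

-2757.149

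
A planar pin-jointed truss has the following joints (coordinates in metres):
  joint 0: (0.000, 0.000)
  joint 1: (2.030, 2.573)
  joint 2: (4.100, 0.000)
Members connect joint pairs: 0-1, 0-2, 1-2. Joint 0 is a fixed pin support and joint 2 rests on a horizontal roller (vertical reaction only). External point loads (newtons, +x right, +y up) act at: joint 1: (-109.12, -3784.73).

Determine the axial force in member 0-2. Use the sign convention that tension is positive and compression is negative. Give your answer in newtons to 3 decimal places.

1452.478

N=3 nodes, M=3 members, R=3 reactions → 2N=6, M+R=6
member 0 (0-1): L=3.2774, (cx,cy)=(0.6194,0.7851)
member 1 (0-2): L=4.1000, (cx,cy)=(1.0000,0.0000)
member 2 (1-2): L=3.3023, (cx,cy)=(0.6268,-0.7792)
solve A·x = −loads:
  F[0-1] = -2521.1592 N (compression)
  F[0-2] = +1452.4783 N (tension)
  F[1-2] = -2317.1635 N (compression)
  Rx@0 = +109.1200 N
  Ry@0 = +1979.3066 N
  Ry@2 = +1805.4234 N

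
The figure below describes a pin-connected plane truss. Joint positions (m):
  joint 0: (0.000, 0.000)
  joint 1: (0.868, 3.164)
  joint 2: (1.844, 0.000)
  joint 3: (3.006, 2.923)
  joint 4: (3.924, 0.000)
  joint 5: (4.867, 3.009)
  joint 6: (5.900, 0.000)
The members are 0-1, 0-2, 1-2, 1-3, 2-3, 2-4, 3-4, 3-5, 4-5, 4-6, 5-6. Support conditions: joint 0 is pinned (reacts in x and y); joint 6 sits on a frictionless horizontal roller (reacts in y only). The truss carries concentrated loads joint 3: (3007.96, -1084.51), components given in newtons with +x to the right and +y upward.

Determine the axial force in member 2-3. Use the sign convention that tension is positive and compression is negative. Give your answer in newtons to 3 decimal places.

1101.381

N=7 nodes, M=11 members, R=3 reactions → 2N=14, M+R=14
member 0 (0-1): L=3.2809, (cx,cy)=(0.2646,0.9644)
member 1 (0-2): L=1.8440, (cx,cy)=(1.0000,0.0000)
member 2 (1-2): L=3.3111, (cx,cy)=(0.2948,-0.9556)
member 3 (1-3): L=2.1515, (cx,cy)=(0.9937,-0.1120)
member 4 (2-3): L=3.1455, (cx,cy)=(0.3694,0.9293)
member 5 (2-4): L=2.0800, (cx,cy)=(1.0000,0.0000)
member 6 (3-4): L=3.0638, (cx,cy)=(0.2996,-0.9541)
member 7 (3-5): L=1.8630, (cx,cy)=(0.9989,0.0462)
member 8 (4-5): L=3.1533, (cx,cy)=(0.2991,0.9542)
member 9 (4-6): L=1.9760, (cx,cy)=(1.0000,0.0000)
member 10 (5-6): L=3.1814, (cx,cy)=(0.3247,-0.9458)
solve A·x = −loads:
  F[0-1] = +993.6586 N (tension)
  F[0-2] = +2745.0763 N (tension)
  F[1-2] = -1071.0614 N (compression)
  F[1-3] = +582.2593 N (tension)
  F[2-3] = +1101.3813 N (tension)
  F[2-4] = +2022.4965 N (tension)
  F[3-4] = -2207.0700 N (compression)
  F[3-5] = -1362.6417 N (compression)
  F[4-5] = +2206.6491 N (tension)
  F[4-6] = +701.2877 N (tension)
  F[5-6] = -2159.7886 N (compression)
  Rx@0 = -3007.9600 N
  Ry@0 = -958.2534 N
  Ry@6 = +2042.7634 N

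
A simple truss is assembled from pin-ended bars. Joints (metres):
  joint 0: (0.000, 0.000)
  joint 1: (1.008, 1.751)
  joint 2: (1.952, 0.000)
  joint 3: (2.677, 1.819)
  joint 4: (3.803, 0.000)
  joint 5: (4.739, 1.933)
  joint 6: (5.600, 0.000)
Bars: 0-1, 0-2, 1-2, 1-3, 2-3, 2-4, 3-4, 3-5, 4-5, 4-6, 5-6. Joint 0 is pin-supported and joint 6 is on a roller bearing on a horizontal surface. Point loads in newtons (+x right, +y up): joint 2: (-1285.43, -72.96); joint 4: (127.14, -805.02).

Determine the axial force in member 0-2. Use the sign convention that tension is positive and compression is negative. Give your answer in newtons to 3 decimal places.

-982.219

N=7 nodes, M=11 members, R=3 reactions → 2N=14, M+R=14
member 0 (0-1): L=2.0204, (cx,cy)=(0.4989,0.8667)
member 1 (0-2): L=1.9520, (cx,cy)=(1.0000,0.0000)
member 2 (1-2): L=1.9893, (cx,cy)=(0.4745,-0.8802)
member 3 (1-3): L=1.6704, (cx,cy)=(0.9992,0.0407)
member 4 (2-3): L=1.9582, (cx,cy)=(0.3702,0.9289)
member 5 (2-4): L=1.8510, (cx,cy)=(1.0000,0.0000)
member 6 (3-4): L=2.1393, (cx,cy)=(0.5263,-0.8503)
member 7 (3-5): L=2.0651, (cx,cy)=(0.9985,0.0552)
member 8 (4-5): L=2.1477, (cx,cy)=(0.4358,0.9000)
member 9 (4-6): L=1.7970, (cx,cy)=(1.0000,0.0000)
member 10 (5-6): L=2.1161, (cx,cy)=(0.4069,-0.9135)
solve A·x = −loads:
  F[0-1] = -352.9126 N (compression)
  F[0-2] = -982.2191 N (compression)
  F[1-2] = +332.0275 N (tension)
  F[1-3] = -333.9112 N (compression)
  F[2-3] = -236.0772 N (compression)
  F[2-4] = +548.1810 N (tension)
  F[3-4] = +238.3691 N (tension)
  F[3-5] = -547.3384 N (compression)
  F[4-5] = +669.2410 N (tension)
  F[4-6] = +254.8376 N (tension)
  F[5-6] = -626.3154 N (compression)
  Rx@0 = +1158.2900 N
  Ry@0 = +305.8534 N
  Ry@6 = +572.1266 N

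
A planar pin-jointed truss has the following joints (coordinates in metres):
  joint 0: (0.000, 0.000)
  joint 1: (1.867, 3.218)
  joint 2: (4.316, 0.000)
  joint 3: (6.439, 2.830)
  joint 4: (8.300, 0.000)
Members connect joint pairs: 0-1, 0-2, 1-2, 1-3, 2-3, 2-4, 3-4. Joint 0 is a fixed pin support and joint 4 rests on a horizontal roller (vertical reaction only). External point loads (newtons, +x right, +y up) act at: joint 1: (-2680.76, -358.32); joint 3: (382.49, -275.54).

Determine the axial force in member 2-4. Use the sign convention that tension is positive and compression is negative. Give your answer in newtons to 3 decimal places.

-404.149

N=5 nodes, M=7 members, R=3 reactions → 2N=10, M+R=10
member 0 (0-1): L=3.7204, (cx,cy)=(0.5018,0.8650)
member 1 (0-2): L=4.3160, (cx,cy)=(1.0000,0.0000)
member 2 (1-2): L=4.0439, (cx,cy)=(0.6056,-0.7958)
member 3 (1-3): L=4.5884, (cx,cy)=(0.9964,-0.0846)
member 4 (2-3): L=3.5378, (cx,cy)=(0.6001,0.7999)
member 5 (2-4): L=3.9840, (cx,cy)=(1.0000,0.0000)
member 6 (3-4): L=3.3871, (cx,cy)=(0.5494,-0.8355)
solve A·x = −loads:
  F[0-1] = -1443.3457 N (compression)
  F[0-2] = -1573.9548 N (compression)
  F[1-2] = +972.7555 N (tension)
  F[1-3] = +1372.2556 N (tension)
  F[2-3] = -967.6898 N (compression)
  F[2-4] = -404.1492 N (compression)
  F[3-4] = +735.5617 N (tension)
  Rx@0 = +2298.2700 N
  Ry@0 = +1248.4448 N
  Ry@4 = -614.5848 N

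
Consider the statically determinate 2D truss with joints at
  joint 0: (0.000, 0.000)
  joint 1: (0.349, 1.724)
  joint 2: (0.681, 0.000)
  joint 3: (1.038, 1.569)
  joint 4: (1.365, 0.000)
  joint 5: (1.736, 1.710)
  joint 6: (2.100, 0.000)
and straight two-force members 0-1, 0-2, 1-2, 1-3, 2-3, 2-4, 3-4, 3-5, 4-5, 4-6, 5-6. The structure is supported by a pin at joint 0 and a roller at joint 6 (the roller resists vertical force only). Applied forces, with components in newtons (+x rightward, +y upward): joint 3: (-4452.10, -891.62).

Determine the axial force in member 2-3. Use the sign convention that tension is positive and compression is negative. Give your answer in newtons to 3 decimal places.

-4233.631

N=7 nodes, M=11 members, R=3 reactions → 2N=14, M+R=14
member 0 (0-1): L=1.7590, (cx,cy)=(0.1984,0.9801)
member 1 (0-2): L=0.6810, (cx,cy)=(1.0000,0.0000)
member 2 (1-2): L=1.7557, (cx,cy)=(0.1891,-0.9820)
member 3 (1-3): L=0.7062, (cx,cy)=(0.9756,-0.2195)
member 4 (2-3): L=1.6091, (cx,cy)=(0.2219,0.9751)
member 5 (2-4): L=0.6840, (cx,cy)=(1.0000,0.0000)
member 6 (3-4): L=1.6027, (cx,cy)=(0.2040,-0.9790)
member 7 (3-5): L=0.7121, (cx,cy)=(0.9802,0.1980)
member 8 (4-5): L=1.7498, (cx,cy)=(0.2120,0.9773)
member 9 (4-6): L=0.7350, (cx,cy)=(1.0000,0.0000)
member 10 (5-6): L=1.7483, (cx,cy)=(0.2082,-0.9781)
solve A·x = −loads:
  F[0-1] = -3853.8794 N (compression)
  F[0-2] = -3687.4459 N (compression)
  F[1-2] = +4203.9689 N (tension)
  F[1-3] = -1598.6067 N (compression)
  F[2-3] = -4233.6305 N (compression)
  F[2-4] = -1953.1863 N (compression)
  F[3-4] = +3215.3100 N (tension)
  F[3-5] = +1323.3716 N (tension)
  F[4-5] = -3220.9061 N (compression)
  F[4-6] = -614.2531 N (compression)
  F[5-6] = +2950.2921 N (tension)
  Rx@0 = +4452.1000 N
  Ry@0 = +3777.2597 N
  Ry@6 = -2885.6397 N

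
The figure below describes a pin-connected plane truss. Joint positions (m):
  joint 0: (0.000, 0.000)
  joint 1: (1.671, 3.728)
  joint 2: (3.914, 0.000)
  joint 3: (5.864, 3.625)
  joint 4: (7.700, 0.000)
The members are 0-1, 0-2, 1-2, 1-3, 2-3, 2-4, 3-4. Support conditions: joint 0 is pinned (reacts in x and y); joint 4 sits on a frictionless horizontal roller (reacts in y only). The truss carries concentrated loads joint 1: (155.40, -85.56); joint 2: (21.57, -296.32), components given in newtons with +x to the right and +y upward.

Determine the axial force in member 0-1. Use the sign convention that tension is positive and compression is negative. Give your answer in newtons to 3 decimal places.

N=5 nodes, M=7 members, R=3 reactions → 2N=10, M+R=10
member 0 (0-1): L=4.0854, (cx,cy)=(0.4090,0.9125)
member 1 (0-2): L=3.9140, (cx,cy)=(1.0000,0.0000)
member 2 (1-2): L=4.3508, (cx,cy)=(0.5155,-0.8569)
member 3 (1-3): L=4.1943, (cx,cy)=(0.9997,-0.0246)
member 4 (2-3): L=4.1162, (cx,cy)=(0.4737,0.8807)
member 5 (2-4): L=3.7860, (cx,cy)=(1.0000,0.0000)
member 6 (3-4): L=4.0634, (cx,cy)=(0.4518,-0.8921)
solve A·x = −loads:
  F[0-1] = -150.6278 N (compression)
  F[0-2] = +238.5799 N (tension)
  F[1-2] = +67.7831 N (tension)
  F[1-3] = -252.0310 N (compression)
  F[2-3] = +270.5216 N (tension)
  F[2-4] = +123.7988 N (tension)
  F[3-4] = -273.9915 N (compression)
  Rx@0 = -176.9700 N
  Ry@0 = +137.4516 N
  Ry@4 = +244.4284 N

-150.628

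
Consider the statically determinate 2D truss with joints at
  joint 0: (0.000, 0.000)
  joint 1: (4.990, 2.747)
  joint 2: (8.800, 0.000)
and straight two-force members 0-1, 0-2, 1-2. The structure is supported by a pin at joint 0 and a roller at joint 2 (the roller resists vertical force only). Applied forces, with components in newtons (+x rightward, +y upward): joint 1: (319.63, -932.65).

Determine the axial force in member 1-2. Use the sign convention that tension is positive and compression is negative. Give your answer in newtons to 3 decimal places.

-1074.881

N=3 nodes, M=3 members, R=3 reactions → 2N=6, M+R=6
member 0 (0-1): L=5.6961, (cx,cy)=(0.8760,0.4823)
member 1 (0-2): L=8.8000, (cx,cy)=(1.0000,0.0000)
member 2 (1-2): L=4.6970, (cx,cy)=(0.8112,-0.5848)
solve A·x = −loads:
  F[0-1] = -630.4118 N (compression)
  F[0-2] = +871.8899 N (tension)
  F[1-2] = -1074.8805 N (compression)
  Rx@0 = -319.6300 N
  Ry@0 = +304.0196 N
  Ry@2 = +628.6304 N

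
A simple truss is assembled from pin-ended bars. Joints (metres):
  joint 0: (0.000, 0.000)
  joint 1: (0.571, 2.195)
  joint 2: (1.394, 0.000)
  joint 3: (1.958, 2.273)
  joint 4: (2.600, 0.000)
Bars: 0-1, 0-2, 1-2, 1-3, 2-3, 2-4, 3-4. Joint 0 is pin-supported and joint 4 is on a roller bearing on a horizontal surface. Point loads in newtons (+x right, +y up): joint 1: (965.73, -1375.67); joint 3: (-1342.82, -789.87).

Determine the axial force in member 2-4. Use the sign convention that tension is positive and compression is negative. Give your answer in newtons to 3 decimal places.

N=5 nodes, M=7 members, R=3 reactions → 2N=10, M+R=10
member 0 (0-1): L=2.2681, (cx,cy)=(0.2518,0.9678)
member 1 (0-2): L=1.3940, (cx,cy)=(1.0000,0.0000)
member 2 (1-2): L=2.3442, (cx,cy)=(0.3511,-0.9363)
member 3 (1-3): L=1.3892, (cx,cy)=(0.9984,0.0561)
member 4 (2-3): L=2.3419, (cx,cy)=(0.2408,0.9706)
member 5 (2-4): L=1.2060, (cx,cy)=(1.0000,0.0000)
member 6 (3-4): L=2.3619, (cx,cy)=(0.2718,-0.9624)
solve A·x = −loads:
  F[0-1] = -1681.3812 N (compression)
  F[0-2] = +46.2107 N (tension)
  F[1-2] = +181.4057 N (tension)
  F[1-3] = -1455.0134 N (compression)
  F[2-3] = -175.0095 N (compression)
  F[2-4] = +152.0451 N (tension)
  F[3-4] = -559.3759 N (compression)
  Rx@0 = +377.0900 N
  Ry@0 = +1627.2244 N
  Ry@4 = +538.3156 N

152.045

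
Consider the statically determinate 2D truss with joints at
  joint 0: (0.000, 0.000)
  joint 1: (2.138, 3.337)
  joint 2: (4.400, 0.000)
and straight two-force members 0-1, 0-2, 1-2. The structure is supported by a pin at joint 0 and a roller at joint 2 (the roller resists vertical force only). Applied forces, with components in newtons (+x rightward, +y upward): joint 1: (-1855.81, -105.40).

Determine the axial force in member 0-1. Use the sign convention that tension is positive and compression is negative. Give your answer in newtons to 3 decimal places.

-1735.913

N=3 nodes, M=3 members, R=3 reactions → 2N=6, M+R=6
member 0 (0-1): L=3.9632, (cx,cy)=(0.5395,0.8420)
member 1 (0-2): L=4.4000, (cx,cy)=(1.0000,0.0000)
member 2 (1-2): L=4.0314, (cx,cy)=(0.5611,-0.8278)
solve A·x = −loads:
  F[0-1] = -1735.9130 N (compression)
  F[0-2] = -919.3389 N (compression)
  F[1-2] = +1638.4729 N (tension)
  Rx@0 = +1855.8100 N
  Ry@0 = +1461.6484 N
  Ry@2 = -1356.2484 N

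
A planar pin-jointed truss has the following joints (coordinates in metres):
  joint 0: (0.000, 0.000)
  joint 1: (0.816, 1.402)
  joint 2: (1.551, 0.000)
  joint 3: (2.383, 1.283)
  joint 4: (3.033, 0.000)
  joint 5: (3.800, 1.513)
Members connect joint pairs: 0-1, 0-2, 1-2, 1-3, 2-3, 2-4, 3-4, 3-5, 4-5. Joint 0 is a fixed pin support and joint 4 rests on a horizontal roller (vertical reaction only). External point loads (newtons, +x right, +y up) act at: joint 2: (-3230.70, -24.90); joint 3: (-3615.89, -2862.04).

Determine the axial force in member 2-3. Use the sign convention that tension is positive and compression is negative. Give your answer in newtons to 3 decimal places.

N=6 nodes, M=9 members, R=3 reactions → 2N=12, M+R=12
member 0 (0-1): L=1.6222, (cx,cy)=(0.5030,0.8643)
member 1 (0-2): L=1.5510, (cx,cy)=(1.0000,0.0000)
member 2 (1-2): L=1.5830, (cx,cy)=(0.4643,-0.8857)
member 3 (1-3): L=1.5715, (cx,cy)=(0.9971,-0.0757)
member 4 (2-3): L=1.5292, (cx,cy)=(0.5441,0.8390)
member 5 (2-4): L=1.4820, (cx,cy)=(1.0000,0.0000)
member 6 (3-4): L=1.4383, (cx,cy)=(0.4519,-0.8921)
member 7 (3-5): L=1.4355, (cx,cy)=(0.9871,0.1602)
member 8 (4-5): L=1.6963, (cx,cy)=(0.4522,0.8919)
solve A·x = −loads:
  F[0-1] = -2493.5470 N (compression)
  F[0-2] = -5592.2672 N (compression)
  F[1-2] = +2646.1981 N (tension)
  F[1-3] = -2490.1387 N (compression)
  F[2-3] = -2763.6339 N (compression)
  F[2-4] = +370.7691 N (tension)
  F[3-4] = -820.4031 N (compression)
  F[3-5] = -0.0000 N (compression)
  F[4-5] = +0.0000 N (tension)
  Rx@0 = +6846.5900 N
  Ry@0 = +2155.0988 N
  Ry@4 = +731.8412 N

-2763.634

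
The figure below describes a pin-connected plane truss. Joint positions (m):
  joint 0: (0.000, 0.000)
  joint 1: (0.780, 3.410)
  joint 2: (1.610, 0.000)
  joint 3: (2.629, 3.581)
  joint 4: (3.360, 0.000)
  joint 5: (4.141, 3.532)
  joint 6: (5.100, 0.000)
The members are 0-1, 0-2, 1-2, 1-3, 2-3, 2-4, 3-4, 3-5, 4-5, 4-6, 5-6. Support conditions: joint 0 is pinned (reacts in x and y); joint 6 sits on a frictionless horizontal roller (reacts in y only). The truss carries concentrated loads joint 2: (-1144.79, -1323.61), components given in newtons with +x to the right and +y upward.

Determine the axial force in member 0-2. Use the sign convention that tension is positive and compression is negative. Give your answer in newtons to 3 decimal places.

-937.606

N=7 nodes, M=11 members, R=3 reactions → 2N=14, M+R=14
member 0 (0-1): L=3.4981, (cx,cy)=(0.2230,0.9748)
member 1 (0-2): L=1.6100, (cx,cy)=(1.0000,0.0000)
member 2 (1-2): L=3.5096, (cx,cy)=(0.2365,-0.9716)
member 3 (1-3): L=1.8569, (cx,cy)=(0.9958,0.0921)
member 4 (2-3): L=3.7232, (cx,cy)=(0.2737,0.9618)
member 5 (2-4): L=1.7500, (cx,cy)=(1.0000,0.0000)
member 6 (3-4): L=3.6548, (cx,cy)=(0.2000,-0.9798)
member 7 (3-5): L=1.5128, (cx,cy)=(0.9995,-0.0324)
member 8 (4-5): L=3.6173, (cx,cy)=(0.2159,0.9764)
member 9 (4-6): L=1.7400, (cx,cy)=(1.0000,0.0000)
member 10 (5-6): L=3.6599, (cx,cy)=(0.2620,-0.9651)
solve A·x = −loads:
  F[0-1] = -929.1579 N (compression)
  F[0-2] = -937.6063 N (compression)
  F[1-2] = +892.4006 N (tension)
  F[1-3] = -420.0185 N (compression)
  F[2-3] = +474.6481 N (tension)
  F[2-4] = +288.3262 N (tension)
  F[3-4] = -419.7024 N (compression)
  F[3-5] = -204.4896 N (compression)
  F[4-5] = +421.1553 N (tension)
  F[4-6] = +113.4524 N (tension)
  F[5-6] = -432.9738 N (compression)
  Rx@0 = +1144.7900 N
  Ry@0 = +905.7645 N
  Ry@6 = +417.8455 N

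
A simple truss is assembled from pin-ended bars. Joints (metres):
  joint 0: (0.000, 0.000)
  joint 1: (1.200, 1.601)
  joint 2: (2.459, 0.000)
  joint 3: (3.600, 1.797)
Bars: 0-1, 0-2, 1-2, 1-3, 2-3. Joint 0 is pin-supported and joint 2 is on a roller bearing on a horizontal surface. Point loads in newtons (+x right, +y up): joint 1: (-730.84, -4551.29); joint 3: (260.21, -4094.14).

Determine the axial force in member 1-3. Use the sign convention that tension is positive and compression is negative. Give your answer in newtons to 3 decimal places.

N=4 nodes, M=5 members, R=3 reactions → 2N=8, M+R=8
member 0 (0-1): L=2.0008, (cx,cy)=(0.5998,0.8002)
member 1 (0-2): L=2.4590, (cx,cy)=(1.0000,0.0000)
member 2 (1-2): L=2.0367, (cx,cy)=(0.6181,-0.7861)
member 3 (1-3): L=2.4080, (cx,cy)=(0.9967,0.0814)
member 4 (2-3): L=2.1286, (cx,cy)=(0.5360,0.8442)
solve A·x = −loads:
  F[0-1] = -895.0498 N (compression)
  F[0-2] = +66.1851 N (tension)
  F[1-2] = -4565.4988 N (compression)
  F[1-3] = +3026.2145 N (tension)
  F[2-3] = -5141.4913 N (compression)
  Rx@0 = +470.6300 N
  Ry@0 = +716.2008 N
  Ry@2 = +7929.2292 N

3026.215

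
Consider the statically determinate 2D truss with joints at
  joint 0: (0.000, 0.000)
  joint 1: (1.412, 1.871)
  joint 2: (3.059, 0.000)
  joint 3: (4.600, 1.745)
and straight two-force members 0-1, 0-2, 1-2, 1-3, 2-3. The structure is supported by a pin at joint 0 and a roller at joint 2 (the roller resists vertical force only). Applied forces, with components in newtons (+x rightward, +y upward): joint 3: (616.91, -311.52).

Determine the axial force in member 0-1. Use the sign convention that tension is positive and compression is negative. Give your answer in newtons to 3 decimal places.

N=4 nodes, M=5 members, R=3 reactions → 2N=8, M+R=8
member 0 (0-1): L=2.3440, (cx,cy)=(0.6024,0.7982)
member 1 (0-2): L=3.0590, (cx,cy)=(1.0000,0.0000)
member 2 (1-2): L=2.4926, (cx,cy)=(0.6607,-0.7506)
member 3 (1-3): L=3.1905, (cx,cy)=(0.9992,-0.0395)
member 4 (2-3): L=2.3280, (cx,cy)=(0.6619,0.7496)
solve A·x = −loads:
  F[0-1] = +637.4883 N (tension)
  F[0-2] = +232.8957 N (tension)
  F[1-2] = -723.2947 N (compression)
  F[1-3] = +862.6009 N (tension)
  F[2-3] = -370.1546 N (compression)
  Rx@0 = -616.9100 N
  Ry@0 = -508.8461 N
  Ry@2 = +820.3661 N

637.488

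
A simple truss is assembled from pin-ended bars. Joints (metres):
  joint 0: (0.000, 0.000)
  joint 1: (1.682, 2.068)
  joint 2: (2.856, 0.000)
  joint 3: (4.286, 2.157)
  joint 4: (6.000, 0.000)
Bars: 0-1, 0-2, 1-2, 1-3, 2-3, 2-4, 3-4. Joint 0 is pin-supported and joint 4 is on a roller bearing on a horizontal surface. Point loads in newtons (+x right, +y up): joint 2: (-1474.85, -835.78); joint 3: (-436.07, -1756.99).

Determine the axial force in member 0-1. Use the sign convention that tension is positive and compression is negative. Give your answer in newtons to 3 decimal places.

N=5 nodes, M=7 members, R=3 reactions → 2N=10, M+R=10
member 0 (0-1): L=2.6657, (cx,cy)=(0.6310,0.7758)
member 1 (0-2): L=2.8560, (cx,cy)=(1.0000,0.0000)
member 2 (1-2): L=2.3780, (cx,cy)=(0.4937,-0.8696)
member 3 (1-3): L=2.6055, (cx,cy)=(0.9994,0.0342)
member 4 (2-3): L=2.5880, (cx,cy)=(0.5526,0.8335)
member 5 (2-4): L=3.1440, (cx,cy)=(1.0000,0.0000)
member 6 (3-4): L=2.7551, (cx,cy)=(0.6221,-0.7829)
solve A·x = −loads:
  F[0-1] = -1413.5600 N (compression)
  F[0-2] = -1018.9806 N (compression)
  F[1-2] = +1202.6303 N (tension)
  F[1-3] = -1486.5352 N (compression)
  F[2-3] = -252.0437 N (compression)
  F[2-4] = +1188.8665 N (tension)
  F[3-4] = -1910.9789 N (compression)
  Rx@0 = +1910.9200 N
  Ry@0 = +1096.6294 N
  Ry@4 = +1496.1406 N

-1413.560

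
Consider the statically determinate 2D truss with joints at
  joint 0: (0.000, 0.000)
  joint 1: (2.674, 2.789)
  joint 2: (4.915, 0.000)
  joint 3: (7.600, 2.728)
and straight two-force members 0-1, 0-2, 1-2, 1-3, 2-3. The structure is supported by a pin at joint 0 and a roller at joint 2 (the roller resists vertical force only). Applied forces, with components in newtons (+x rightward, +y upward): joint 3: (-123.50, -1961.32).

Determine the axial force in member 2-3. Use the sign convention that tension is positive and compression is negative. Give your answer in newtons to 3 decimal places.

N=4 nodes, M=5 members, R=3 reactions → 2N=8, M+R=8
member 0 (0-1): L=3.8638, (cx,cy)=(0.6921,0.7218)
member 1 (0-2): L=4.9150, (cx,cy)=(1.0000,0.0000)
member 2 (1-2): L=3.5778, (cx,cy)=(0.6264,-0.7795)
member 3 (1-3): L=4.9264, (cx,cy)=(0.9999,-0.0124)
member 4 (2-3): L=3.8277, (cx,cy)=(0.7015,0.7127)
solve A·x = −loads:
  F[0-1] = +1389.3767 N (tension)
  F[0-2] = -1085.0436 N (compression)
  F[1-2] = -1314.8965 N (compression)
  F[1-3] = +1785.2841 N (tension)
  F[2-3] = -2720.9347 N (compression)
  Rx@0 = +123.5000 N
  Ry@0 = -1002.8965 N
  Ry@2 = +2964.2165 N

-2720.935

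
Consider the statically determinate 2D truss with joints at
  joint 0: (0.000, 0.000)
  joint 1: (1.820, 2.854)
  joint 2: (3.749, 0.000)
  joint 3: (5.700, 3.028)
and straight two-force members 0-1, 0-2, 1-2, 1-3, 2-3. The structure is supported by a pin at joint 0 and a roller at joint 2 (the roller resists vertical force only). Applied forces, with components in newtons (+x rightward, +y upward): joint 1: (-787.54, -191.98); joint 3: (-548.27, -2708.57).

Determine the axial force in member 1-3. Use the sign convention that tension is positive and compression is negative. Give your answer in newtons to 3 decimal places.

N=4 nodes, M=5 members, R=3 reactions → 2N=8, M+R=8
member 0 (0-1): L=3.3849, (cx,cy)=(0.5377,0.8432)
member 1 (0-2): L=3.7490, (cx,cy)=(1.0000,0.0000)
member 2 (1-2): L=3.4448, (cx,cy)=(0.5600,-0.8285)
member 3 (1-3): L=3.8839, (cx,cy)=(0.9990,0.0448)
member 4 (2-3): L=3.6021, (cx,cy)=(0.5416,0.8406)
solve A·x = −loads:
  F[0-1] = +318.3485 N (tension)
  F[0-2] = -1506.9790 N (compression)
  F[1-2] = -488.9798 N (compression)
  F[1-3] = +1233.7673 N (tension)
  F[2-3] = -3287.8675 N (compression)
  Rx@0 = +1335.8100 N
  Ry@0 = -268.4156 N
  Ry@2 = +3168.9656 N

1233.767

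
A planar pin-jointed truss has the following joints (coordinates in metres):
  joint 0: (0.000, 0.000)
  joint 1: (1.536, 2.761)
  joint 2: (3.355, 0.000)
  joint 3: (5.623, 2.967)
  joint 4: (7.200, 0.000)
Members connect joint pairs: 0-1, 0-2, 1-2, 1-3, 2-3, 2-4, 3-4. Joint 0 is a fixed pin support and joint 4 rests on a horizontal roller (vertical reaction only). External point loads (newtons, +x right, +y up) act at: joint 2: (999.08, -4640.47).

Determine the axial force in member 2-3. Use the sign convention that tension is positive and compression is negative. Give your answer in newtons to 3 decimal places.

2906.625

N=5 nodes, M=7 members, R=3 reactions → 2N=10, M+R=10
member 0 (0-1): L=3.1595, (cx,cy)=(0.4862,0.8739)
member 1 (0-2): L=3.3550, (cx,cy)=(1.0000,0.0000)
member 2 (1-2): L=3.3063, (cx,cy)=(0.5502,-0.8351)
member 3 (1-3): L=4.0922, (cx,cy)=(0.9987,0.0503)
member 4 (2-3): L=3.7346, (cx,cy)=(0.6073,0.7945)
member 5 (2-4): L=3.8450, (cx,cy)=(1.0000,0.0000)
member 6 (3-4): L=3.3601, (cx,cy)=(0.4693,-0.8830)
solve A·x = −loads:
  F[0-1] = -2835.8109 N (compression)
  F[0-2] = +2377.7192 N (tension)
  F[1-2] = +2791.6932 N (tension)
  F[1-3] = -2918.2036 N (compression)
  F[2-3] = +2906.6253 N (tension)
  F[2-4] = +1149.3072 N (tension)
  F[3-4] = -2448.7913 N (compression)
  Rx@0 = -999.0800 N
  Ry@0 = +2478.1399 N
  Ry@4 = +2162.3301 N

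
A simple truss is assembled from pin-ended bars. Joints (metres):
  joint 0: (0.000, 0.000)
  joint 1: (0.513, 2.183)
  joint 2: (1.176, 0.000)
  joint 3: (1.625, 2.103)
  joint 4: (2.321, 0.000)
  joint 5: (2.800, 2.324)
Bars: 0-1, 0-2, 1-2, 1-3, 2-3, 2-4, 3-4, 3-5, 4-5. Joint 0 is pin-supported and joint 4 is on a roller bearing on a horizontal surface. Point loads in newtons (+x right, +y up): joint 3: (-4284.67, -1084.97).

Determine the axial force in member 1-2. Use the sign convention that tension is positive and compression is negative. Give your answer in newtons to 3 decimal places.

4571.588

N=6 nodes, M=9 members, R=3 reactions → 2N=12, M+R=12
member 0 (0-1): L=2.2425, (cx,cy)=(0.2288,0.9735)
member 1 (0-2): L=1.1760, (cx,cy)=(1.0000,0.0000)
member 2 (1-2): L=2.2815, (cx,cy)=(0.2906,-0.9568)
member 3 (1-3): L=1.1149, (cx,cy)=(0.9974,-0.0718)
member 4 (2-3): L=2.1504, (cx,cy)=(0.2088,0.9780)
member 5 (2-4): L=1.1450, (cx,cy)=(1.0000,0.0000)
member 6 (3-4): L=2.2152, (cx,cy)=(0.3142,-0.9494)
member 7 (3-5): L=1.1956, (cx,cy)=(0.9828,0.1848)
member 8 (4-5): L=2.3728, (cx,cy)=(0.2019,0.9794)
solve A·x = −loads:
  F[0-1] = -4322.2015 N (compression)
  F[0-2] = -3295.8976 N (compression)
  F[1-2] = +4571.5880 N (tension)
  F[1-3] = -2323.2806 N (compression)
  F[2-3] = -4472.8829 N (compression)
  F[2-4] = -1033.4468 N (compression)
  F[3-4] = +3289.1829 N (tension)
  F[3-5] = +0.0000 N (tension)
  F[4-5] = +0.0000 N (tension)
  Rx@0 = +4284.6700 N
  Ry@0 = +4207.5830 N
  Ry@4 = -3122.6130 N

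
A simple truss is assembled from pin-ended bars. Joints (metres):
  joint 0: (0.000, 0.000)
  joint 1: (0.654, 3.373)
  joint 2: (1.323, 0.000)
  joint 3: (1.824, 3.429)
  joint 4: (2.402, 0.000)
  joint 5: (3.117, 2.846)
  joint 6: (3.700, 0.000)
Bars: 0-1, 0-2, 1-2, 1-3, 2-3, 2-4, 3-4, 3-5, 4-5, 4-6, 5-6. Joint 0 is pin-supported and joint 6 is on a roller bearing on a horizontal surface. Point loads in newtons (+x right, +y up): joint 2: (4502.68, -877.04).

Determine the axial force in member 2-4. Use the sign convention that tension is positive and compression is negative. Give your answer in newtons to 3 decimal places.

171.571

N=7 nodes, M=11 members, R=3 reactions → 2N=14, M+R=14
member 0 (0-1): L=3.4358, (cx,cy)=(0.1903,0.9817)
member 1 (0-2): L=1.3230, (cx,cy)=(1.0000,0.0000)
member 2 (1-2): L=3.4387, (cx,cy)=(0.1946,-0.9809)
member 3 (1-3): L=1.1713, (cx,cy)=(0.9989,0.0478)
member 4 (2-3): L=3.4654, (cx,cy)=(0.1446,0.9895)
member 5 (2-4): L=1.0790, (cx,cy)=(1.0000,0.0000)
member 6 (3-4): L=3.4774, (cx,cy)=(0.1662,-0.9861)
member 7 (3-5): L=1.4184, (cx,cy)=(0.9116,-0.4110)
member 8 (4-5): L=2.9344, (cx,cy)=(0.2437,0.9699)
member 9 (4-6): L=1.2980, (cx,cy)=(1.0000,0.0000)
member 10 (5-6): L=2.9051, (cx,cy)=(0.2007,-0.9797)
solve A·x = −loads:
  F[0-1] = -573.9323 N (compression)
  F[0-2] = +4611.9267 N (tension)
  F[1-2] = +563.7321 N (tension)
  F[1-3] = -219.1714 N (compression)
  F[2-3] = +327.5201 N (tension)
  F[2-4] = +171.5706 N (tension)
  F[3-4] = -259.2805 N (compression)
  F[3-5] = -140.9293 N (compression)
  F[4-5] = +263.6188 N (tension)
  F[4-6] = +64.2408 N (tension)
  F[5-6] = -320.1133 N (compression)
  Rx@0 = -4502.6800 N
  Ry@0 = +563.4389 N
  Ry@6 = +313.6011 N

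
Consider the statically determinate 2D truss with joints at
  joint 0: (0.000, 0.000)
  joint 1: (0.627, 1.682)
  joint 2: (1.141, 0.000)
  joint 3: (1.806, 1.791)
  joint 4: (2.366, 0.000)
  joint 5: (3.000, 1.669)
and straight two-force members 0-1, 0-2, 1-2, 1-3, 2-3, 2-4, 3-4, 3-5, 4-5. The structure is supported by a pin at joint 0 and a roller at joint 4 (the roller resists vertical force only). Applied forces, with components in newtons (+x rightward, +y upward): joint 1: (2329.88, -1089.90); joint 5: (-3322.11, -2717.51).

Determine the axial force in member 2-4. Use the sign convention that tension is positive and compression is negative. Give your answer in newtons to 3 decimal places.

N=6 nodes, M=9 members, R=3 reactions → 2N=12, M+R=12
member 0 (0-1): L=1.7951, (cx,cy)=(0.3493,0.9370)
member 1 (0-2): L=1.1410, (cx,cy)=(1.0000,0.0000)
member 2 (1-2): L=1.7588, (cx,cy)=(0.2922,-0.9563)
member 3 (1-3): L=1.1840, (cx,cy)=(0.9958,0.0921)
member 4 (2-3): L=1.9105, (cx,cy)=(0.3481,0.9375)
member 5 (2-4): L=1.2250, (cx,cy)=(1.0000,0.0000)
member 6 (3-4): L=1.8765, (cx,cy)=(0.2984,-0.9544)
member 7 (3-5): L=1.2002, (cx,cy)=(0.9948,-0.1016)
member 8 (4-5): L=1.7854, (cx,cy)=(0.3551,0.9348)
solve A·x = −loads:
  F[0-1] = -811.0952 N (compression)
  F[0-2] = -708.9215 N (compression)
  F[1-2] = -581.1544 N (compression)
  F[1-3] = -2453.7673 N (compression)
  F[2-3] = +592.8576 N (tension)
  F[2-4] = -1085.1251 N (compression)
  F[3-4] = -109.6637 N (compression)
  F[3-5] = -2215.7350 N (compression)
  F[4-5] = -3147.9018 N (compression)
  Rx@0 = +992.2300 N
  Ry@0 = +760.0077 N
  Ry@4 = +3047.4023 N

-1085.125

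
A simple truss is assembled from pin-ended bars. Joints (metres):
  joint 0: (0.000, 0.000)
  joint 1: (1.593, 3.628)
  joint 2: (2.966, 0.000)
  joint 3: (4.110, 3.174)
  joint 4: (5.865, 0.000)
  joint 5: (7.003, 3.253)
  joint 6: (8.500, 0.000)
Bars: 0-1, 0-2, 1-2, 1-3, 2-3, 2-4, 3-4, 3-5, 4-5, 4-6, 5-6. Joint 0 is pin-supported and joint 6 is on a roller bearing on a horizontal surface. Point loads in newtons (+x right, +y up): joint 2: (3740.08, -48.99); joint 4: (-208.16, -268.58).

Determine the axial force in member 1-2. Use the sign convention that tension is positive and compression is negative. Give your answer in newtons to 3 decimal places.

142.612

N=7 nodes, M=11 members, R=3 reactions → 2N=14, M+R=14
member 0 (0-1): L=3.9623, (cx,cy)=(0.4020,0.9156)
member 1 (0-2): L=2.9660, (cx,cy)=(1.0000,0.0000)
member 2 (1-2): L=3.8791, (cx,cy)=(0.3539,-0.9353)
member 3 (1-3): L=2.5576, (cx,cy)=(0.9841,-0.1775)
member 4 (2-3): L=3.3739, (cx,cy)=(0.3391,0.9408)
member 5 (2-4): L=2.8990, (cx,cy)=(1.0000,0.0000)
member 6 (3-4): L=3.6269, (cx,cy)=(0.4839,-0.8751)
member 7 (3-5): L=2.8941, (cx,cy)=(0.9996,0.0273)
member 8 (4-5): L=3.4463, (cx,cy)=(0.3302,0.9439)
member 9 (4-6): L=2.6350, (cx,cy)=(1.0000,0.0000)
member 10 (5-6): L=3.5809, (cx,cy)=(0.4180,-0.9084)
solve A·x = −loads:
  F[0-1] = -125.7669 N (compression)
  F[0-2] = +3582.4829 N (tension)
  F[1-2] = +142.6120 N (tension)
  F[1-3] = -102.6705 N (compression)
  F[2-3] = -89.7043 N (compression)
  F[2-4] = -76.7034 N (compression)
  F[3-4] = +70.4405 N (tension)
  F[3-5] = -165.6035 N (compression)
  F[4-5] = +219.2325 N (tension)
  F[4-6] = +93.1494 N (tension)
  F[5-6] = -222.8196 N (compression)
  Rx@0 = -3531.9200 N
  Ry@0 = +115.1552 N
  Ry@6 = +202.4148 N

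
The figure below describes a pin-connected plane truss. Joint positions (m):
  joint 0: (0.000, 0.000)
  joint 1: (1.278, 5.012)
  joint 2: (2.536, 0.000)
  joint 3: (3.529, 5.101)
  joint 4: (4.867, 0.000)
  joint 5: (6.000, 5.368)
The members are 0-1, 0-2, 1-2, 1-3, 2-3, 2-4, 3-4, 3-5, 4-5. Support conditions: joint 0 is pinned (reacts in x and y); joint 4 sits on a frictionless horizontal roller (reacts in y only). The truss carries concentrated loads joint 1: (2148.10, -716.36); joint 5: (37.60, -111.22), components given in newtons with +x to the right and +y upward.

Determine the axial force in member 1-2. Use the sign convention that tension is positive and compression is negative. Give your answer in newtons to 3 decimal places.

-2587.787

N=6 nodes, M=9 members, R=3 reactions → 2N=12, M+R=12
member 0 (0-1): L=5.1724, (cx,cy)=(0.2471,0.9690)
member 1 (0-2): L=2.5360, (cx,cy)=(1.0000,0.0000)
member 2 (1-2): L=5.1675, (cx,cy)=(0.2434,-0.9699)
member 3 (1-3): L=2.2528, (cx,cy)=(0.9992,0.0395)
member 4 (2-3): L=5.1968, (cx,cy)=(0.1911,0.9816)
member 5 (2-4): L=2.3310, (cx,cy)=(1.0000,0.0000)
member 6 (3-4): L=5.2736, (cx,cy)=(0.2537,-0.9673)
member 7 (3-5): L=2.4854, (cx,cy)=(0.9942,0.1074)
member 8 (4-5): L=5.4863, (cx,cy)=(0.2065,0.9784)
solve A·x = −loads:
  F[0-1] = +1807.2383 N (tension)
  F[0-2] = +1739.1639 N (tension)
  F[1-2] = -2587.7872 N (compression)
  F[1-3] = -1072.4142 N (compression)
  F[2-3] = +2557.0474 N (tension)
  F[2-4] = +620.5743 N (tension)
  F[3-4] = -2544.0571 N (compression)
  F[3-5] = +62.8639 N (tension)
  F[4-5] = -120.5725 N (compression)
  Rx@0 = -2185.7000 N
  Ry@0 = -1751.2041 N
  Ry@4 = +2578.7841 N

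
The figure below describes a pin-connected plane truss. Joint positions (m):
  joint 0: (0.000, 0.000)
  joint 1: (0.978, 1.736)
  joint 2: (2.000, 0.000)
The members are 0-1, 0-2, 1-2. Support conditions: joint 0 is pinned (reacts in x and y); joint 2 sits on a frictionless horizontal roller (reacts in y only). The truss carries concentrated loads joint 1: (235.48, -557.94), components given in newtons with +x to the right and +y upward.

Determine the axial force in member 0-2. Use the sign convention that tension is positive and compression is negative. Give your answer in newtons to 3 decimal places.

N=3 nodes, M=3 members, R=3 reactions → 2N=6, M+R=6
member 0 (0-1): L=1.9925, (cx,cy)=(0.4908,0.8713)
member 1 (0-2): L=2.0000, (cx,cy)=(1.0000,0.0000)
member 2 (1-2): L=2.0145, (cx,cy)=(0.5073,-0.8618)
solve A·x = −loads:
  F[0-1] = -92.6374 N (compression)
  F[0-2] = +280.9495 N (tension)
  F[1-2] = -553.7874 N (compression)
  Rx@0 = -235.4800 N
  Ry@0 = +80.7107 N
  Ry@2 = +477.2293 N

280.950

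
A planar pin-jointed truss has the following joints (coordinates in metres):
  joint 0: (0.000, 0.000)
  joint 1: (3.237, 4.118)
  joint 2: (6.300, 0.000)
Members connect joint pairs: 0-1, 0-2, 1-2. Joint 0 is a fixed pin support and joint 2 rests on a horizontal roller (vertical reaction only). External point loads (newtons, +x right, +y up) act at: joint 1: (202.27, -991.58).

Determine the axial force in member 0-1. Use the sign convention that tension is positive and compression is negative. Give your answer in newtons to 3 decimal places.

-445.038

N=3 nodes, M=3 members, R=3 reactions → 2N=6, M+R=6
member 0 (0-1): L=5.2379, (cx,cy)=(0.6180,0.7862)
member 1 (0-2): L=6.3000, (cx,cy)=(1.0000,0.0000)
member 2 (1-2): L=5.1322, (cx,cy)=(0.5968,-0.8024)
solve A·x = −loads:
  F[0-1] = -445.0383 N (compression)
  F[0-2] = +477.2993 N (tension)
  F[1-2] = -799.7437 N (compression)
  Rx@0 = -202.2700 N
  Ry@0 = +349.8828 N
  Ry@2 = +641.6972 N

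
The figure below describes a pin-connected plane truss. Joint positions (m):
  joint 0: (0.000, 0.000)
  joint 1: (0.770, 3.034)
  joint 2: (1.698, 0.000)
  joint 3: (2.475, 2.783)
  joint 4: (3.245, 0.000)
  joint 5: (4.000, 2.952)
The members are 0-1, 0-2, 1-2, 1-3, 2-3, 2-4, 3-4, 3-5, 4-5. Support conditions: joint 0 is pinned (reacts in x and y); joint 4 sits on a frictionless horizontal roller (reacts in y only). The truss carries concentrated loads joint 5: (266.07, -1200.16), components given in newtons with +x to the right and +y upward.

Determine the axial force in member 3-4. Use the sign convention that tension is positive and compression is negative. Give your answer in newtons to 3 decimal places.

-473.057

N=6 nodes, M=9 members, R=3 reactions → 2N=12, M+R=12
member 0 (0-1): L=3.1302, (cx,cy)=(0.2460,0.9693)
member 1 (0-2): L=1.6980, (cx,cy)=(1.0000,0.0000)
member 2 (1-2): L=3.1727, (cx,cy)=(0.2925,-0.9563)
member 3 (1-3): L=1.7234, (cx,cy)=(0.9893,-0.1456)
member 4 (2-3): L=2.8894, (cx,cy)=(0.2689,0.9632)
member 5 (2-4): L=1.5470, (cx,cy)=(1.0000,0.0000)
member 6 (3-4): L=2.8876, (cx,cy)=(0.2667,-0.9638)
member 7 (3-5): L=1.5343, (cx,cy)=(0.9939,0.1101)
member 8 (4-5): L=3.0470, (cx,cy)=(0.2478,0.9688)
solve A·x = −loads:
  F[0-1] = +537.8076 N (tension)
  F[0-2] = +133.7737 N (tension)
  F[1-2] = -592.1507 N (compression)
  F[1-3] = +308.7875 N (tension)
  F[2-3] = +587.9106 N (tension)
  F[2-4] = -197.5205 N (compression)
  F[3-4] = -473.0566 N (compression)
  F[3-5] = +593.3467 N (tension)
  F[4-5] = -1306.2491 N (compression)
  Rx@0 = -266.0700 N
  Ry@0 = -521.2818 N
  Ry@4 = +1721.4418 N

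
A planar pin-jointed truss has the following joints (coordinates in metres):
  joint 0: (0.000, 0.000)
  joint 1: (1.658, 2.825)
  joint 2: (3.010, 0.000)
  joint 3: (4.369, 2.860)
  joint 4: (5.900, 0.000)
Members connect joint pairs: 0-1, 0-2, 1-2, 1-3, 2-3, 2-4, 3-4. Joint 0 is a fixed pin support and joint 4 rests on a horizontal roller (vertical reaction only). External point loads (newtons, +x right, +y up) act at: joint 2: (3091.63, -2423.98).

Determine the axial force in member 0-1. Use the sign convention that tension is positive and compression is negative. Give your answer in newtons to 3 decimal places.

N=5 nodes, M=7 members, R=3 reactions → 2N=10, M+R=10
member 0 (0-1): L=3.2756, (cx,cy)=(0.5062,0.8624)
member 1 (0-2): L=3.0100, (cx,cy)=(1.0000,0.0000)
member 2 (1-2): L=3.1319, (cx,cy)=(0.4317,-0.9020)
member 3 (1-3): L=2.7112, (cx,cy)=(0.9999,0.0129)
member 4 (2-3): L=3.1665, (cx,cy)=(0.4292,0.9032)
member 5 (2-4): L=2.8900, (cx,cy)=(1.0000,0.0000)
member 6 (3-4): L=3.2440, (cx,cy)=(0.4719,-0.8816)
solve A·x = −loads:
  F[0-1] = -1376.7274 N (compression)
  F[0-2] = +3788.4826 N (tension)
  F[1-2] = +1298.3148 N (tension)
  F[1-3] = -1257.4305 N (compression)
  F[2-3] = +1387.1242 N (tension)
  F[2-4] = +661.9919 N (tension)
  F[3-4] = -1402.6808 N (compression)
  Rx@0 = -3091.6300 N
  Ry@0 = +1187.3394 N
  Ry@4 = +1236.6406 N

-1376.727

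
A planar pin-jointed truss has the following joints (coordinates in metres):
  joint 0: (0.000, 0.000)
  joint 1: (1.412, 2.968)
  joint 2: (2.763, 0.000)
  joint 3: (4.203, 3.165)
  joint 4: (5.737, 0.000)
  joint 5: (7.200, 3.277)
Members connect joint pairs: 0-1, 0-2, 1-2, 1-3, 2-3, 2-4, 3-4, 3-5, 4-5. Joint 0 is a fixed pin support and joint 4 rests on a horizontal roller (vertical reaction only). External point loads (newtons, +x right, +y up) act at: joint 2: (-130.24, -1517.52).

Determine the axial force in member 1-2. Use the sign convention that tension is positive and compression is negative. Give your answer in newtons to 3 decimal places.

N=6 nodes, M=9 members, R=3 reactions → 2N=12, M+R=12
member 0 (0-1): L=3.2868, (cx,cy)=(0.4296,0.9030)
member 1 (0-2): L=2.7630, (cx,cy)=(1.0000,0.0000)
member 2 (1-2): L=3.2610, (cx,cy)=(0.4143,-0.9101)
member 3 (1-3): L=2.7979, (cx,cy)=(0.9975,0.0704)
member 4 (2-3): L=3.4772, (cx,cy)=(0.4141,0.9102)
member 5 (2-4): L=2.9740, (cx,cy)=(1.0000,0.0000)
member 6 (3-4): L=3.5172, (cx,cy)=(0.4361,-0.8999)
member 7 (3-5): L=2.9991, (cx,cy)=(0.9993,0.0373)
member 8 (4-5): L=3.5887, (cx,cy)=(0.4077,0.9131)
solve A·x = −loads:
  F[0-1] = -871.1525 N (compression)
  F[0-2] = +244.0096 N (tension)
  F[1-2] = +809.3038 N (tension)
  F[1-3] = -711.2998 N (compression)
  F[2-3] = +857.9647 N (tension)
  F[2-4] = +354.2274 N (tension)
  F[3-4] = -812.1725 N (compression)
  F[3-5] = +0.0000 N (tension)
  F[4-5] = -0.0000 N (compression)
  Rx@0 = +130.2400 N
  Ry@0 = +786.6663 N
  Ry@4 = +730.8537 N

809.304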